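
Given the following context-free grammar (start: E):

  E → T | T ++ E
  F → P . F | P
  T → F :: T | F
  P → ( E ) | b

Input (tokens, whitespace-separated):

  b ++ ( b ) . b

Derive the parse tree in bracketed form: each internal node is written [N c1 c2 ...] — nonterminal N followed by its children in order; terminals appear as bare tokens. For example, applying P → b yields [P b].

E
T ++ E
F ++ E
P ++ E
b ++ E
b ++ T
b ++ F
b ++ P . F
b ++ ( E ) . F
b ++ ( T ) . F
b ++ ( F ) . F
b ++ ( P ) . F
b ++ ( b ) . F
b ++ ( b ) . P
b ++ ( b ) . b

[E [T [F [P b]]] ++ [E [T [F [P ( [E [T [F [P b]]]] )] . [F [P b]]]]]]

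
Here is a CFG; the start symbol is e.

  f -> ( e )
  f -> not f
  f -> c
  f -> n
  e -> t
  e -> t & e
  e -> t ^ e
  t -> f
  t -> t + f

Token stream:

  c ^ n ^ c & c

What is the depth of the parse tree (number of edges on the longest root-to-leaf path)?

6

[e [t [f c]] ^ [e [t [f n]] ^ [e [t [f c]] & [e [t [f c]]]]]]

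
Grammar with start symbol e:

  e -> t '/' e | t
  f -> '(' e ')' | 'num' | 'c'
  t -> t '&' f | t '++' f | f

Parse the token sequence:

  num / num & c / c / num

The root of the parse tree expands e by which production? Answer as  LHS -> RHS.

e -> t '/' e

[e [t [f num]] / [e [t [t [f num]] & [f c]] / [e [t [f c]] / [e [t [f num]]]]]]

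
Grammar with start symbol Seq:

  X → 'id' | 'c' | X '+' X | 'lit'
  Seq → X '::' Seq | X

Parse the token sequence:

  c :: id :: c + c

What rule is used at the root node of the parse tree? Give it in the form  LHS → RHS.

Seq → X '::' Seq

[Seq [X c] :: [Seq [X id] :: [Seq [X [X c] + [X c]]]]]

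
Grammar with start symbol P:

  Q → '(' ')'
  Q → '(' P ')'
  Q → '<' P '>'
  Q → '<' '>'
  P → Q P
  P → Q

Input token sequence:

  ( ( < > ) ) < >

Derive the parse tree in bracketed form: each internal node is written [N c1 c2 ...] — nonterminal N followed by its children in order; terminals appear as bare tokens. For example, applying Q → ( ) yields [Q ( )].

P
Q P
( P ) P
( Q ) P
( ( P ) ) P
( ( Q ) ) P
( ( < > ) ) P
( ( < > ) ) Q
( ( < > ) ) < >

[P [Q ( [P [Q ( [P [Q < >]] )]] )] [P [Q < >]]]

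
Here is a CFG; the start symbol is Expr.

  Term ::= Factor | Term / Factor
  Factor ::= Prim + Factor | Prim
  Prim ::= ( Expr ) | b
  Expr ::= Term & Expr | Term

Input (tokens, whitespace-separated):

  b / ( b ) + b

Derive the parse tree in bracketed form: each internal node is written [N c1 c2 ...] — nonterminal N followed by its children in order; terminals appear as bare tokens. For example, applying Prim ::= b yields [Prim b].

Expr
Term
Term / Factor
Factor / Factor
Prim / Factor
b / Factor
b / Prim + Factor
b / ( Expr ) + Factor
b / ( Term ) + Factor
b / ( Factor ) + Factor
b / ( Prim ) + Factor
b / ( b ) + Factor
b / ( b ) + Prim
b / ( b ) + b

[Expr [Term [Term [Factor [Prim b]]] / [Factor [Prim ( [Expr [Term [Factor [Prim b]]]] )] + [Factor [Prim b]]]]]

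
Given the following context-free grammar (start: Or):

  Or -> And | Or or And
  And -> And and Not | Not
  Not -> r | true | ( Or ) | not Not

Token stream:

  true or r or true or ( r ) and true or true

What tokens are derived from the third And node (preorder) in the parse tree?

[Or [Or [Or [Or [Or [And [Not true]]] or [And [Not r]]] or [And [Not true]]] or [And [And [Not ( [Or [And [Not r]]] )]] and [Not true]]] or [And [Not true]]]

true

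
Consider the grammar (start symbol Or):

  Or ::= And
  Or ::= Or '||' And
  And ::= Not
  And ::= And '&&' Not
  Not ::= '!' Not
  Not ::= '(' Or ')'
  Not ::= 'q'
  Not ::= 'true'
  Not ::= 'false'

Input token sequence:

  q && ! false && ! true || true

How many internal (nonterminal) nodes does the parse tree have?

[Or [Or [And [And [And [Not q]] && [Not ! [Not false]]] && [Not ! [Not true]]]] || [And [Not true]]]

12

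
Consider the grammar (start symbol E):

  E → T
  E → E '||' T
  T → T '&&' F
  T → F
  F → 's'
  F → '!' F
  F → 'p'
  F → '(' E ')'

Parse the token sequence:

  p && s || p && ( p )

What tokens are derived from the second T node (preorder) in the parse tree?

p

[E [E [T [T [F p]] && [F s]]] || [T [T [F p]] && [F ( [E [T [F p]]] )]]]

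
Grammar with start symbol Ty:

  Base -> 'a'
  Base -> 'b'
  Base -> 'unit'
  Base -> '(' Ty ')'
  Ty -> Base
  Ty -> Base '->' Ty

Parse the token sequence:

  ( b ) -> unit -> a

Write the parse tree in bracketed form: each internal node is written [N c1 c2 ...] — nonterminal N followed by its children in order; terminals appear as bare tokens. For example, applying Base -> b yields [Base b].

[Ty [Base ( [Ty [Base b]] )] -> [Ty [Base unit] -> [Ty [Base a]]]]

Ty
Base -> Ty
( Ty ) -> Ty
( Base ) -> Ty
( b ) -> Ty
( b ) -> Base -> Ty
( b ) -> unit -> Ty
( b ) -> unit -> Base
( b ) -> unit -> a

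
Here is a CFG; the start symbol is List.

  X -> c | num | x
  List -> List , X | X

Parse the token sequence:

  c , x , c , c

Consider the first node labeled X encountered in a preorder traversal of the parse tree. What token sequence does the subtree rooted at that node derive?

[List [List [List [List [X c]] , [X x]] , [X c]] , [X c]]

c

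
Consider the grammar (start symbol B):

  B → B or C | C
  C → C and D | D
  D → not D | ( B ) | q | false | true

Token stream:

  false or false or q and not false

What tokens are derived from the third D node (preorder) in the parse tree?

q

[B [B [B [C [D false]]] or [C [D false]]] or [C [C [D q]] and [D not [D false]]]]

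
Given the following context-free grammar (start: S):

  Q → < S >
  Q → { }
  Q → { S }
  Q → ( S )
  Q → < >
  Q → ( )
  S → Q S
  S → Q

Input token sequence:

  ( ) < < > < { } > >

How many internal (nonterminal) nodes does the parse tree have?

10

[S [Q ( )] [S [Q < [S [Q < >] [S [Q < [S [Q { }]] >]]] >]]]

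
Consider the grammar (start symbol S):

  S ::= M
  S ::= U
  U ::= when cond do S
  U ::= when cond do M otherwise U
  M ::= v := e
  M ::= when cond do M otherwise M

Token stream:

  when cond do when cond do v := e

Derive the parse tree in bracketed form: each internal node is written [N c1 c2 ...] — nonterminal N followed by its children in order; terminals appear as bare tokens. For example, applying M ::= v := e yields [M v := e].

S
U
when cond do S
when cond do U
when cond do when cond do S
when cond do when cond do M
when cond do when cond do v := e

[S [U when cond do [S [U when cond do [S [M v := e]]]]]]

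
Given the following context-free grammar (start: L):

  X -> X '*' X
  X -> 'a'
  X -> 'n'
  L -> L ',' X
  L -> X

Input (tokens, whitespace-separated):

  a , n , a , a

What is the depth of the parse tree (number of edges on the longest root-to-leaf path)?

5

[L [L [L [L [X a]] , [X n]] , [X a]] , [X a]]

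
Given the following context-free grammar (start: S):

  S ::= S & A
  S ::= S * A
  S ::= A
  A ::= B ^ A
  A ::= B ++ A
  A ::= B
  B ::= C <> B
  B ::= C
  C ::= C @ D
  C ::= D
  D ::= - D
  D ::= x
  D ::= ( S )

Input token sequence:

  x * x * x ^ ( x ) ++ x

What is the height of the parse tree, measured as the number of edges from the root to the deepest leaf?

11

[S [S [S [A [B [C [D x]]]]] * [A [B [C [D x]]]]] * [A [B [C [D x]]] ^ [A [B [C [D ( [S [A [B [C [D x]]]]] )]]] ++ [A [B [C [D x]]]]]]]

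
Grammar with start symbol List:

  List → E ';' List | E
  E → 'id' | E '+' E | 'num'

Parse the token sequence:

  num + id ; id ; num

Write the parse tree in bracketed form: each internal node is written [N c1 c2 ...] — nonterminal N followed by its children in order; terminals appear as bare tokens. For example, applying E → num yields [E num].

[List [E [E num] + [E id]] ; [List [E id] ; [List [E num]]]]

List
E ; List
E + E ; List
num + E ; List
num + id ; List
num + id ; E ; List
num + id ; id ; List
num + id ; id ; E
num + id ; id ; num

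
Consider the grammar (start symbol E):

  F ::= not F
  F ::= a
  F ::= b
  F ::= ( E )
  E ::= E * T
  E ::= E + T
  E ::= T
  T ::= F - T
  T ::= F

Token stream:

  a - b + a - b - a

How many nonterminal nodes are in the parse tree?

12

[E [E [T [F a] - [T [F b]]]] + [T [F a] - [T [F b] - [T [F a]]]]]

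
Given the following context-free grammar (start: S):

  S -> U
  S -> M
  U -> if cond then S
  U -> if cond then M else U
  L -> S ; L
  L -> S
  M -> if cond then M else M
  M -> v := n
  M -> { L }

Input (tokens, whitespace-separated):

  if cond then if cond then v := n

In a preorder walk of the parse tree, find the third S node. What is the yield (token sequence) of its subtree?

[S [U if cond then [S [U if cond then [S [M v := n]]]]]]

v := n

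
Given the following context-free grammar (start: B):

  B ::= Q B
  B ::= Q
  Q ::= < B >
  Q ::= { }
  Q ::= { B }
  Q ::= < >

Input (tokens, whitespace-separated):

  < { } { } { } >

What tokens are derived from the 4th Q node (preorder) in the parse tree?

{ }

[B [Q < [B [Q { }] [B [Q { }] [B [Q { }]]]] >]]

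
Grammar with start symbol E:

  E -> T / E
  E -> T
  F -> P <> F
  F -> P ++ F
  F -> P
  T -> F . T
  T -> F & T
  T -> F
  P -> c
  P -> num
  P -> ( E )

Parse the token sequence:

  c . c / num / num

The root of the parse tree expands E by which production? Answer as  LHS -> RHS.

[E [T [F [P c]] . [T [F [P c]]]] / [E [T [F [P num]]] / [E [T [F [P num]]]]]]

E -> T / E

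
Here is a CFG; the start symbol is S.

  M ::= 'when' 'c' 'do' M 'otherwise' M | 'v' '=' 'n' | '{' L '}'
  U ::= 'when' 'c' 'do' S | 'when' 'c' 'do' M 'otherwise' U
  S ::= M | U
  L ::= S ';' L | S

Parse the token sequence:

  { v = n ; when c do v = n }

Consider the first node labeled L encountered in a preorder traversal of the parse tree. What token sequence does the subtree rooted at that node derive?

v = n ; when c do v = n

[S [M { [L [S [M v = n]] ; [L [S [U when c do [S [M v = n]]]]]] }]]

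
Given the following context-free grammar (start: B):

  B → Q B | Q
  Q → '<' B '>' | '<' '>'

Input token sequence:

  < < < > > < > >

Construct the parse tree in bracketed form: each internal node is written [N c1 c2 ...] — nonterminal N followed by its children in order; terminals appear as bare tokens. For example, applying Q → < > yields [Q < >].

[B [Q < [B [Q < [B [Q < >]] >] [B [Q < >]]] >]]

B
Q
< B >
< Q B >
< < B > B >
< < Q > B >
< < < > > B >
< < < > > Q >
< < < > > < > >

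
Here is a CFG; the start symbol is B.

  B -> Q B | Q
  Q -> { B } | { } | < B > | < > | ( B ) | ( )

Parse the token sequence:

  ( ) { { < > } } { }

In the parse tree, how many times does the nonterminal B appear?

5

[B [Q ( )] [B [Q { [B [Q { [B [Q < >]] }]] }] [B [Q { }]]]]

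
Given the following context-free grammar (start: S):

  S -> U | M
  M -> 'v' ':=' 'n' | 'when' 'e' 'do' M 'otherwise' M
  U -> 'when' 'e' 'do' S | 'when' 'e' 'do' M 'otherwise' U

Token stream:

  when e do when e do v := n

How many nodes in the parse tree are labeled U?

2

[S [U when e do [S [U when e do [S [M v := n]]]]]]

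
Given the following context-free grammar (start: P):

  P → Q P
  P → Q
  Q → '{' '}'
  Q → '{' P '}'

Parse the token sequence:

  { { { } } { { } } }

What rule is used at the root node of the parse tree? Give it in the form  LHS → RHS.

[P [Q { [P [Q { [P [Q { }]] }] [P [Q { [P [Q { }]] }]]] }]]

P → Q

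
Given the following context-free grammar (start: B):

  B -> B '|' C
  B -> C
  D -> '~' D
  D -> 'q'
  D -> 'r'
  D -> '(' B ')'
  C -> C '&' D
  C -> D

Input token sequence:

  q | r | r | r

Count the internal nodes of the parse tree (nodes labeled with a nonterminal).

12

[B [B [B [B [C [D q]]] | [C [D r]]] | [C [D r]]] | [C [D r]]]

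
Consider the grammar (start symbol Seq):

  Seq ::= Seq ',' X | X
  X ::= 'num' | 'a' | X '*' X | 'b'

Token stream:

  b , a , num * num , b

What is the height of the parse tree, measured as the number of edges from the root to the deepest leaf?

5

[Seq [Seq [Seq [Seq [X b]] , [X a]] , [X [X num] * [X num]]] , [X b]]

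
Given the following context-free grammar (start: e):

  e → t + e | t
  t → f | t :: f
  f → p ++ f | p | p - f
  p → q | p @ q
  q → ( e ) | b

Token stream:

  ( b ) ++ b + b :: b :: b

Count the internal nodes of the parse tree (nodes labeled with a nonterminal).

26

[e [t [f [p [q ( [e [t [f [p [q b]]]]] )]] ++ [f [p [q b]]]]] + [e [t [t [t [f [p [q b]]]] :: [f [p [q b]]]] :: [f [p [q b]]]]]]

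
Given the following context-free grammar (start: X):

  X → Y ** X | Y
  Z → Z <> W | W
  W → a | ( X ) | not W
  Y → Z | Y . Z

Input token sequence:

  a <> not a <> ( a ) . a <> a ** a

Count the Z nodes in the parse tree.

7

[X [Y [Y [Z [Z [Z [W a]] <> [W not [W a]]] <> [W ( [X [Y [Z [W a]]]] )]]] . [Z [Z [W a]] <> [W a]]] ** [X [Y [Z [W a]]]]]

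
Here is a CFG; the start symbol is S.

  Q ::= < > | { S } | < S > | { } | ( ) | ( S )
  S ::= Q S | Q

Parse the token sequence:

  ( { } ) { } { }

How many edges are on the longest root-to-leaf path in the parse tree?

[S [Q ( [S [Q { }]] )] [S [Q { }] [S [Q { }]]]]

4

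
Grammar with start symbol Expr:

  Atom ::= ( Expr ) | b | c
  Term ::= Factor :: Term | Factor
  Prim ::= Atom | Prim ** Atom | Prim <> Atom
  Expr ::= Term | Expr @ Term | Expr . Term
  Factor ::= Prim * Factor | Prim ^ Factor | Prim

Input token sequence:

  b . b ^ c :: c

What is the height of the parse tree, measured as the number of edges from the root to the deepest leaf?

[Expr [Expr [Term [Factor [Prim [Atom b]]]]] . [Term [Factor [Prim [Atom b]] ^ [Factor [Prim [Atom c]]]] :: [Term [Factor [Prim [Atom c]]]]]]

6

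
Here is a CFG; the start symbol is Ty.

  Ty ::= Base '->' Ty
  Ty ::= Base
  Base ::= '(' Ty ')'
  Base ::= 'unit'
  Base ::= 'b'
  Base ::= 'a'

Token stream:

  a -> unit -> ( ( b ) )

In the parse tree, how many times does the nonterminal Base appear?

[Ty [Base a] -> [Ty [Base unit] -> [Ty [Base ( [Ty [Base ( [Ty [Base b]] )]] )]]]]

5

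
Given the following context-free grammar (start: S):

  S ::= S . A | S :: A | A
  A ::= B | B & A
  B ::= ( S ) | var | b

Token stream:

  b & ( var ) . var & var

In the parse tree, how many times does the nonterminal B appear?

[S [S [A [B b] & [A [B ( [S [A [B var]]] )]]]] . [A [B var] & [A [B var]]]]

5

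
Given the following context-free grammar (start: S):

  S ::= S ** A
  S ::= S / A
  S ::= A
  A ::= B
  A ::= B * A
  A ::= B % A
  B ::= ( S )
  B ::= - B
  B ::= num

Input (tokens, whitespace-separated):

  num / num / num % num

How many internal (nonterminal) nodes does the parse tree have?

[S [S [S [A [B num]]] / [A [B num]]] / [A [B num] % [A [B num]]]]

11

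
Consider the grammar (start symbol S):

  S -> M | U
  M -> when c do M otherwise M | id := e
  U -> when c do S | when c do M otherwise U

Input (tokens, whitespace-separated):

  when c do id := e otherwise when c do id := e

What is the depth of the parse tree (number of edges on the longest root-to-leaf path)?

5

[S [U when c do [M id := e] otherwise [U when c do [S [M id := e]]]]]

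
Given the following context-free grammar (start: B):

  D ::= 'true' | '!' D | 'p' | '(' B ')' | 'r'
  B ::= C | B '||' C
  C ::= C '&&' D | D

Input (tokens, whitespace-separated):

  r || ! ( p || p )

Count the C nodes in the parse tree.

[B [B [C [D r]]] || [C [D ! [D ( [B [B [C [D p]]] || [C [D p]]] )]]]]

4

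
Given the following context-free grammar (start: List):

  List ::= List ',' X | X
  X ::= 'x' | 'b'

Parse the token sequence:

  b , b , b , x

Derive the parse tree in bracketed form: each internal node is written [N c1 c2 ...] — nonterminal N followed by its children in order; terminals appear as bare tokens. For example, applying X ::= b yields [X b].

[List [List [List [List [X b]] , [X b]] , [X b]] , [X x]]

List
List , X
List , X , X
List , X , X , X
X , X , X , X
b , X , X , X
b , b , X , X
b , b , b , X
b , b , b , x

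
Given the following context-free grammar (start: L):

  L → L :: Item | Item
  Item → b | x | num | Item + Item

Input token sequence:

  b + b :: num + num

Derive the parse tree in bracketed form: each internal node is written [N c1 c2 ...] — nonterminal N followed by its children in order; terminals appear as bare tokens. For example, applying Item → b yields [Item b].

[L [L [Item [Item b] + [Item b]]] :: [Item [Item num] + [Item num]]]

L
L :: Item
Item :: Item
Item + Item :: Item
b + Item :: Item
b + b :: Item
b + b :: Item + Item
b + b :: num + Item
b + b :: num + num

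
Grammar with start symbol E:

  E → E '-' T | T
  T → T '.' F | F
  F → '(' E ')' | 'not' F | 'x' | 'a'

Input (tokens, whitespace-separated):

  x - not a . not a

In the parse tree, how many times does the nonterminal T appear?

3

[E [E [T [F x]]] - [T [T [F not [F a]]] . [F not [F a]]]]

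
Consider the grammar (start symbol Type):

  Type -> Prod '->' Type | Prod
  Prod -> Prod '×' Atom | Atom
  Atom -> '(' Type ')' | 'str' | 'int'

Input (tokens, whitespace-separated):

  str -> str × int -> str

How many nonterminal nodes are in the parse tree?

[Type [Prod [Atom str]] -> [Type [Prod [Prod [Atom str]] × [Atom int]] -> [Type [Prod [Atom str]]]]]

11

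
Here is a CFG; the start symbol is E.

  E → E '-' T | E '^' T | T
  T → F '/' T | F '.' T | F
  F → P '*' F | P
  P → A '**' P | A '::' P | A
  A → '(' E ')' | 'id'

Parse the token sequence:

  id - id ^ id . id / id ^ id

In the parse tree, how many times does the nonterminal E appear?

4

[E [E [E [E [T [F [P [A id]]]]] - [T [F [P [A id]]]]] ^ [T [F [P [A id]]] . [T [F [P [A id]]] / [T [F [P [A id]]]]]]] ^ [T [F [P [A id]]]]]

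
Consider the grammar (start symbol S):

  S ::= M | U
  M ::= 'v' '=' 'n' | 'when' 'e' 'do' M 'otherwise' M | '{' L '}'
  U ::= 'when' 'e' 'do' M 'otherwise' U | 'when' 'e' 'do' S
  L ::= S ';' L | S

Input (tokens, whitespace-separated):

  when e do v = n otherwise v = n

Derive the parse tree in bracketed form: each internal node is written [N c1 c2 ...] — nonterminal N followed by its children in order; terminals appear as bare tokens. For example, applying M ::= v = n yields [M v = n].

[S [M when e do [M v = n] otherwise [M v = n]]]

S
M
when e do M otherwise M
when e do v = n otherwise M
when e do v = n otherwise v = n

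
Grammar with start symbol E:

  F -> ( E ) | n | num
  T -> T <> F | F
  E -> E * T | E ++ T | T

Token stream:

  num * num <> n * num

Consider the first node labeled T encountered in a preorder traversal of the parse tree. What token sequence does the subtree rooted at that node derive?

[E [E [E [T [F num]]] * [T [T [F num]] <> [F n]]] * [T [F num]]]

num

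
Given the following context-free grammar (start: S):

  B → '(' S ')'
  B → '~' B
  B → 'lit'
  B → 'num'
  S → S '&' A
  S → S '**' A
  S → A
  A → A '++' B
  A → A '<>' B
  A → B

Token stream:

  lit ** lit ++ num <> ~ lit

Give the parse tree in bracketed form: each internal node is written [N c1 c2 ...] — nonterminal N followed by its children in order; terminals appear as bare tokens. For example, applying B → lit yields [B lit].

[S [S [A [B lit]]] ** [A [A [A [B lit]] ++ [B num]] <> [B ~ [B lit]]]]

S
S ** A
A ** A
B ** A
lit ** A
lit ** A <> B
lit ** A ++ B <> B
lit ** B ++ B <> B
lit ** lit ++ B <> B
lit ** lit ++ num <> B
lit ** lit ++ num <> ~ B
lit ** lit ++ num <> ~ lit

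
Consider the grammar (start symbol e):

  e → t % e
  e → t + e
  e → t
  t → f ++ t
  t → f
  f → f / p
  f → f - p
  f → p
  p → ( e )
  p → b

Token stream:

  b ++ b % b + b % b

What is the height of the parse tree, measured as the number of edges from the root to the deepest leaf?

7

[e [t [f [p b]] ++ [t [f [p b]]]] % [e [t [f [p b]]] + [e [t [f [p b]]] % [e [t [f [p b]]]]]]]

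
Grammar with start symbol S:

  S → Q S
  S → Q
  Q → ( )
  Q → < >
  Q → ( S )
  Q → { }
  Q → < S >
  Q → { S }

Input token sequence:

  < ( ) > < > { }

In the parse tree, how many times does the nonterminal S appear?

4

[S [Q < [S [Q ( )]] >] [S [Q < >] [S [Q { }]]]]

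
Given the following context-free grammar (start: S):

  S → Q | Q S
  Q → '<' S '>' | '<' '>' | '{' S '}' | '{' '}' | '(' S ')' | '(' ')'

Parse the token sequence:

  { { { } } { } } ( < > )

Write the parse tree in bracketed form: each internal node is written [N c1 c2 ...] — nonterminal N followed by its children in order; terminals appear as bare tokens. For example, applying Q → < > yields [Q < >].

[S [Q { [S [Q { [S [Q { }]] }] [S [Q { }]]] }] [S [Q ( [S [Q < >]] )]]]

S
Q S
{ S } S
{ Q S } S
{ { S } S } S
{ { Q } S } S
{ { { } } S } S
{ { { } } Q } S
{ { { } } { } } S
{ { { } } { } } Q
{ { { } } { } } ( S )
{ { { } } { } } ( Q )
{ { { } } { } } ( < > )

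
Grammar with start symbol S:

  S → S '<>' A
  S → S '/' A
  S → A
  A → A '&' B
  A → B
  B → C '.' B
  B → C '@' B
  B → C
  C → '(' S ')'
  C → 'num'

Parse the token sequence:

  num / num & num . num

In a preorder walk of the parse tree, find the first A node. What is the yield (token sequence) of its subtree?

[S [S [A [B [C num]]]] / [A [A [B [C num]]] & [B [C num] . [B [C num]]]]]

num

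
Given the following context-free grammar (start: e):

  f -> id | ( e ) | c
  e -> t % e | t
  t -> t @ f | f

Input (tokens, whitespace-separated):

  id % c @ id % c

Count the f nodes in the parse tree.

4

[e [t [f id]] % [e [t [t [f c]] @ [f id]] % [e [t [f c]]]]]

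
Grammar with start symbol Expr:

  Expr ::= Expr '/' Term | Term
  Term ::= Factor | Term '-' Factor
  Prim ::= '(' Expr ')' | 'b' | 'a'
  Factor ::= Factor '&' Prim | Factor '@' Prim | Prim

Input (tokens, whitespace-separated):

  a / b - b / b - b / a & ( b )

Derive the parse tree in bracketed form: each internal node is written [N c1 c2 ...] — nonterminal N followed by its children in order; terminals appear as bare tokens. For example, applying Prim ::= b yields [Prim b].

[Expr [Expr [Expr [Expr [Term [Factor [Prim a]]]] / [Term [Term [Factor [Prim b]]] - [Factor [Prim b]]]] / [Term [Term [Factor [Prim b]]] - [Factor [Prim b]]]] / [Term [Factor [Factor [Prim a]] & [Prim ( [Expr [Term [Factor [Prim b]]]] )]]]]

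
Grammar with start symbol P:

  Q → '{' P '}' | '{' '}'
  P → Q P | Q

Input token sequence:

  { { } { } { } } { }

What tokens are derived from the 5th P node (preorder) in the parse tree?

[P [Q { [P [Q { }] [P [Q { }] [P [Q { }]]]] }] [P [Q { }]]]

{ }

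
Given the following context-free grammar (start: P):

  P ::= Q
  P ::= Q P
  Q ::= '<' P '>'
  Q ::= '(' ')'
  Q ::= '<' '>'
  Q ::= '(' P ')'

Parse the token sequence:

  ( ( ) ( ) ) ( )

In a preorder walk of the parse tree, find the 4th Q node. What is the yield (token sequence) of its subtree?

[P [Q ( [P [Q ( )] [P [Q ( )]]] )] [P [Q ( )]]]

( )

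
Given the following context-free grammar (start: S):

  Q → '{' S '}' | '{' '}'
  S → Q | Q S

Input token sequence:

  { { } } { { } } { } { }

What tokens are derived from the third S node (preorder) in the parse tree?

[S [Q { [S [Q { }]] }] [S [Q { [S [Q { }]] }] [S [Q { }] [S [Q { }]]]]]

{ { } } { } { }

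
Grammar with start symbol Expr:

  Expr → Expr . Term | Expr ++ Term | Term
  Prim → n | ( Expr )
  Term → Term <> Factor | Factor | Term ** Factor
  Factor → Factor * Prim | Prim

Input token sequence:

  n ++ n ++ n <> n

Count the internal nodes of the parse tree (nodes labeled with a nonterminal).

15

[Expr [Expr [Expr [Term [Factor [Prim n]]]] ++ [Term [Factor [Prim n]]]] ++ [Term [Term [Factor [Prim n]]] <> [Factor [Prim n]]]]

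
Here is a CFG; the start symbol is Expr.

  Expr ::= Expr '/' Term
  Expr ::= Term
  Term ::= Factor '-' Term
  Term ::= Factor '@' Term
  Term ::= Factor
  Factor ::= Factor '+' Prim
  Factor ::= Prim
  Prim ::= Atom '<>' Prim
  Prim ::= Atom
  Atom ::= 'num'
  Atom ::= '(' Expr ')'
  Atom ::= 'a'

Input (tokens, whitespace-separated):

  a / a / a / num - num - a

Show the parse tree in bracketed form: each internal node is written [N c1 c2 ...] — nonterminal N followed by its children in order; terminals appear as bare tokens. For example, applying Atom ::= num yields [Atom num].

[Expr [Expr [Expr [Expr [Term [Factor [Prim [Atom a]]]]] / [Term [Factor [Prim [Atom a]]]]] / [Term [Factor [Prim [Atom a]]]]] / [Term [Factor [Prim [Atom num]]] - [Term [Factor [Prim [Atom num]]] - [Term [Factor [Prim [Atom a]]]]]]]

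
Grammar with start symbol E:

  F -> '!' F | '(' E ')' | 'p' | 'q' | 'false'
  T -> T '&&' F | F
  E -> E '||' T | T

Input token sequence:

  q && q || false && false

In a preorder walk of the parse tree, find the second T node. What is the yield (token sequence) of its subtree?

[E [E [T [T [F q]] && [F q]]] || [T [T [F false]] && [F false]]]

q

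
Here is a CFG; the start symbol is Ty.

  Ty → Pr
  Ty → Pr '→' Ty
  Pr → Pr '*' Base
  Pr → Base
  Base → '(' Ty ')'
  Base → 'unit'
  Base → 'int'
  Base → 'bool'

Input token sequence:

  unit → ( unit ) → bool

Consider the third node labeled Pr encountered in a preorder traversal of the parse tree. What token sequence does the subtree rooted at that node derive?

[Ty [Pr [Base unit]] → [Ty [Pr [Base ( [Ty [Pr [Base unit]]] )]] → [Ty [Pr [Base bool]]]]]

unit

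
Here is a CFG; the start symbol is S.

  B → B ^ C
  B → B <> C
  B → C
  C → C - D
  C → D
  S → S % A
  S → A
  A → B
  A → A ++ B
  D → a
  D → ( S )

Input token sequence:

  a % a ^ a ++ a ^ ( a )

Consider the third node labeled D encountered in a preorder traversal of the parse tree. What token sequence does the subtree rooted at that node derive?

a

[S [S [A [B [C [D a]]]]] % [A [A [B [B [C [D a]]] ^ [C [D a]]]] ++ [B [B [C [D a]]] ^ [C [D ( [S [A [B [C [D a]]]]] )]]]]]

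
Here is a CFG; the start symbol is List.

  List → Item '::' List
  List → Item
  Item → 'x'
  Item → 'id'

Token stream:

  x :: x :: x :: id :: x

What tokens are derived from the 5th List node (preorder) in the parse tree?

[List [Item x] :: [List [Item x] :: [List [Item x] :: [List [Item id] :: [List [Item x]]]]]]

x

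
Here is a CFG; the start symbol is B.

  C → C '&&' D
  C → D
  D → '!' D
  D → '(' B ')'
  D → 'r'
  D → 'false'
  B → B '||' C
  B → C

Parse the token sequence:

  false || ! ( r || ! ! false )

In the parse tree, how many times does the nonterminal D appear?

7

[B [B [C [D false]]] || [C [D ! [D ( [B [B [C [D r]]] || [C [D ! [D ! [D false]]]]] )]]]]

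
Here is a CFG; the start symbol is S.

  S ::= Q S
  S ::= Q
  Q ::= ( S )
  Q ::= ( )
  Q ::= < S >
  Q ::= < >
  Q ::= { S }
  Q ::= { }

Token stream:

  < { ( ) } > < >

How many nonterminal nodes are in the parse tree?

[S [Q < [S [Q { [S [Q ( )]] }]] >] [S [Q < >]]]

8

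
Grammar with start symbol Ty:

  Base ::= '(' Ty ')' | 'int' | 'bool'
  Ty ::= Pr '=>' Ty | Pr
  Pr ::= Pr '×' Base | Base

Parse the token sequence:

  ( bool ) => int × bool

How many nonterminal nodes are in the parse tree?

11

[Ty [Pr [Base ( [Ty [Pr [Base bool]]] )]] => [Ty [Pr [Pr [Base int]] × [Base bool]]]]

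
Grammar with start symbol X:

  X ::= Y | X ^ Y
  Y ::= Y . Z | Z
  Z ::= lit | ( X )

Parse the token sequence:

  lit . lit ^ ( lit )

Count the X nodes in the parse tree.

[X [X [Y [Y [Z lit]] . [Z lit]]] ^ [Y [Z ( [X [Y [Z lit]]] )]]]

3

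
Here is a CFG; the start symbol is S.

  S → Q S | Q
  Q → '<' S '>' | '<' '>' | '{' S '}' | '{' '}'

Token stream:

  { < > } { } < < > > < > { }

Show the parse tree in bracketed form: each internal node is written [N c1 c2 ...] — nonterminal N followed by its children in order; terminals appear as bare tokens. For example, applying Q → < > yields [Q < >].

[S [Q { [S [Q < >]] }] [S [Q { }] [S [Q < [S [Q < >]] >] [S [Q < >] [S [Q { }]]]]]]

S
Q S
{ S } S
{ Q } S
{ < > } S
{ < > } Q S
{ < > } { } S
{ < > } { } Q S
{ < > } { } < S > S
{ < > } { } < Q > S
{ < > } { } < < > > S
{ < > } { } < < > > Q S
{ < > } { } < < > > < > S
{ < > } { } < < > > < > Q
{ < > } { } < < > > < > { }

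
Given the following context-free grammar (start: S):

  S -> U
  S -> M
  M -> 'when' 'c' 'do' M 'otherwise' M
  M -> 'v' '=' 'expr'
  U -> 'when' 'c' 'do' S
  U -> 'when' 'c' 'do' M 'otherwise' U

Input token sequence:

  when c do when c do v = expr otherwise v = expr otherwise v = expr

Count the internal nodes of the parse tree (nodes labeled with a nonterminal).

6

[S [M when c do [M when c do [M v = expr] otherwise [M v = expr]] otherwise [M v = expr]]]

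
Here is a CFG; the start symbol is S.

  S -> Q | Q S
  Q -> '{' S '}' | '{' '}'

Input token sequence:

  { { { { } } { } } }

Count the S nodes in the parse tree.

[S [Q { [S [Q { [S [Q { [S [Q { }]] }] [S [Q { }]]] }]] }]]

5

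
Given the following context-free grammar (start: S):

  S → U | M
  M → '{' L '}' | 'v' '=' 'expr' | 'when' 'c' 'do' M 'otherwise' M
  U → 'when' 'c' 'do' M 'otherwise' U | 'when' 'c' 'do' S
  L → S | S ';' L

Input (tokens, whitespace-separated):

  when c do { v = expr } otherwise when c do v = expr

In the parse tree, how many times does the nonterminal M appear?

[S [U when c do [M { [L [S [M v = expr]]] }] otherwise [U when c do [S [M v = expr]]]]]

3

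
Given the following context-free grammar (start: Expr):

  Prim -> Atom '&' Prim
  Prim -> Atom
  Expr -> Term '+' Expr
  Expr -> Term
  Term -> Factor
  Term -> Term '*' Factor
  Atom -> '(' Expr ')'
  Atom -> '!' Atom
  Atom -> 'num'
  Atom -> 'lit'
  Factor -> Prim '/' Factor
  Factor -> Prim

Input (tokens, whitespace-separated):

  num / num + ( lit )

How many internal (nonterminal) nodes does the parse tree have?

[Expr [Term [Factor [Prim [Atom num]] / [Factor [Prim [Atom num]]]]] + [Expr [Term [Factor [Prim [Atom ( [Expr [Term [Factor [Prim [Atom lit]]]]] )]]]]]]

18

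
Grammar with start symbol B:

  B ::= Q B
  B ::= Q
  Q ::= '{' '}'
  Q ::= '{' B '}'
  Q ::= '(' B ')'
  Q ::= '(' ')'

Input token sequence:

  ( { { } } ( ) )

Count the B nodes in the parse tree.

[B [Q ( [B [Q { [B [Q { }]] }] [B [Q ( )]]] )]]

4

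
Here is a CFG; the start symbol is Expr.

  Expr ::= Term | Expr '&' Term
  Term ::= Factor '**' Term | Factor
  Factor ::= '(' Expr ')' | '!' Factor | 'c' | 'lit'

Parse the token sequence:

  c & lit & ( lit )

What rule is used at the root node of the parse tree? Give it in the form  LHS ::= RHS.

Expr ::= Expr '&' Term

[Expr [Expr [Expr [Term [Factor c]]] & [Term [Factor lit]]] & [Term [Factor ( [Expr [Term [Factor lit]]] )]]]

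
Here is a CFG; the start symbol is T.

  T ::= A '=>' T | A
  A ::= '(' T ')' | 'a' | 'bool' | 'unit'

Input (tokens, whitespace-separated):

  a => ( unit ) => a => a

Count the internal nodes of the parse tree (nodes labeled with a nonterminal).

[T [A a] => [T [A ( [T [A unit]] )] => [T [A a] => [T [A a]]]]]

10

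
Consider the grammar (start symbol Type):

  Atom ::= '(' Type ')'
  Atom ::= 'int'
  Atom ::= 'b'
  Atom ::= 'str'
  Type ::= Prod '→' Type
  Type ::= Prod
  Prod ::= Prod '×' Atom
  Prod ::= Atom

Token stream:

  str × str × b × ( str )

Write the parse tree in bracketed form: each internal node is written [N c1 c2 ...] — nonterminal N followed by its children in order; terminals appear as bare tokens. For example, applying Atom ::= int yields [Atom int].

[Type [Prod [Prod [Prod [Prod [Atom str]] × [Atom str]] × [Atom b]] × [Atom ( [Type [Prod [Atom str]]] )]]]

Type
Prod
Prod × Atom
Prod × Atom × Atom
Prod × Atom × Atom × Atom
Atom × Atom × Atom × Atom
str × Atom × Atom × Atom
str × str × Atom × Atom
str × str × b × Atom
str × str × b × ( Type )
str × str × b × ( Prod )
str × str × b × ( Atom )
str × str × b × ( str )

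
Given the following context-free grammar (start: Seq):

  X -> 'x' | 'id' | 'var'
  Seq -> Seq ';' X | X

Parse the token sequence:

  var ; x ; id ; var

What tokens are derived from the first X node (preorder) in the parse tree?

var

[Seq [Seq [Seq [Seq [X var]] ; [X x]] ; [X id]] ; [X var]]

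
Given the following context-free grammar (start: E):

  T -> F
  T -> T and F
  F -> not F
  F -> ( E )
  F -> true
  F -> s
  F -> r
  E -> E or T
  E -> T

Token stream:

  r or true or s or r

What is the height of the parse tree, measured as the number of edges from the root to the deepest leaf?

[E [E [E [E [T [F r]]] or [T [F true]]] or [T [F s]]] or [T [F r]]]

6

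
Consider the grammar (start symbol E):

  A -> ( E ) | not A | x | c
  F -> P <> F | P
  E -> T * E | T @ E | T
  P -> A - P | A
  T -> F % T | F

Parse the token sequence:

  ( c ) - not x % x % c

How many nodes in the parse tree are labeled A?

[E [T [F [P [A ( [E [T [F [P [A c]]]]] )] - [P [A not [A x]]]]] % [T [F [P [A x]]] % [T [F [P [A c]]]]]]]

6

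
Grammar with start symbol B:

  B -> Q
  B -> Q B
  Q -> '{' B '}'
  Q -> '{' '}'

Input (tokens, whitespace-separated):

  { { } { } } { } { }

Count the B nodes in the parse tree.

[B [Q { [B [Q { }] [B [Q { }]]] }] [B [Q { }] [B [Q { }]]]]

5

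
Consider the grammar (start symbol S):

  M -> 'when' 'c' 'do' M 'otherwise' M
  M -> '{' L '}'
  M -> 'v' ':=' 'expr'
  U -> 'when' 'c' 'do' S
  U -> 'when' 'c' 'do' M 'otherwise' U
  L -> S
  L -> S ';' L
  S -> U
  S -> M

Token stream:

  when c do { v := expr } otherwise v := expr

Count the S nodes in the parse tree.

2

[S [M when c do [M { [L [S [M v := expr]]] }] otherwise [M v := expr]]]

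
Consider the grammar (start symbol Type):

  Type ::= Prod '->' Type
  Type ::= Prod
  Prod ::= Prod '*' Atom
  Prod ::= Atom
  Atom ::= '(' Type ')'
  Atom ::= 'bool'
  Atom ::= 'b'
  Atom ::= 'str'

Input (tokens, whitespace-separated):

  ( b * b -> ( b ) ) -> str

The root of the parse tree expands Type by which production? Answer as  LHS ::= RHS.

Type ::= Prod '->' Type

[Type [Prod [Atom ( [Type [Prod [Prod [Atom b]] * [Atom b]] -> [Type [Prod [Atom ( [Type [Prod [Atom b]]] )]]]] )]] -> [Type [Prod [Atom str]]]]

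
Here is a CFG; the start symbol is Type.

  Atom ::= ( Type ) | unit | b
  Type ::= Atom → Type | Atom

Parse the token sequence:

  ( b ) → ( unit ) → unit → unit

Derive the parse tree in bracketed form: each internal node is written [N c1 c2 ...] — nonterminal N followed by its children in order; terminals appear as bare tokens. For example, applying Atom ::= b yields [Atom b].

Type
Atom → Type
( Type ) → Type
( Atom ) → Type
( b ) → Type
( b ) → Atom → Type
( b ) → ( Type ) → Type
( b ) → ( Atom ) → Type
( b ) → ( unit ) → Type
( b ) → ( unit ) → Atom → Type
( b ) → ( unit ) → unit → Type
( b ) → ( unit ) → unit → Atom
( b ) → ( unit ) → unit → unit

[Type [Atom ( [Type [Atom b]] )] → [Type [Atom ( [Type [Atom unit]] )] → [Type [Atom unit] → [Type [Atom unit]]]]]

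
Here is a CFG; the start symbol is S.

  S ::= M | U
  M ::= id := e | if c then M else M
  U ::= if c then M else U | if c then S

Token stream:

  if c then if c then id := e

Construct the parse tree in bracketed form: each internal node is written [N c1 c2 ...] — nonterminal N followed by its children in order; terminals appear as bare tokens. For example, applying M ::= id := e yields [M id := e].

S
U
if c then S
if c then U
if c then if c then S
if c then if c then M
if c then if c then id := e

[S [U if c then [S [U if c then [S [M id := e]]]]]]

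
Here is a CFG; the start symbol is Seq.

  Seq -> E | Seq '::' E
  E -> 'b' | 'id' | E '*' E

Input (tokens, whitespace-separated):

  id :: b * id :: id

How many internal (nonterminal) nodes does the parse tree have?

8

[Seq [Seq [Seq [E id]] :: [E [E b] * [E id]]] :: [E id]]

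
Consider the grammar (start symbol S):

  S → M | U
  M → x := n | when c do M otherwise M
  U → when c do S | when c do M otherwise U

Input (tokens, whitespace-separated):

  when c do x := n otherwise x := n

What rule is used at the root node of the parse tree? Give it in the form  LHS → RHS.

[S [M when c do [M x := n] otherwise [M x := n]]]

S → M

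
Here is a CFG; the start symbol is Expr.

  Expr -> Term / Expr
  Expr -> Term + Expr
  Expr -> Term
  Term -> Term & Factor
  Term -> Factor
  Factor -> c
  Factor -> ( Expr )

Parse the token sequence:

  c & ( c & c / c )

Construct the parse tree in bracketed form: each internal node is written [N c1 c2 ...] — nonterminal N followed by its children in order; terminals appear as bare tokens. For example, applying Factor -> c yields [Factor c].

Expr
Term
Term & Factor
Factor & Factor
c & Factor
c & ( Expr )
c & ( Term / Expr )
c & ( Term & Factor / Expr )
c & ( Factor & Factor / Expr )
c & ( c & Factor / Expr )
c & ( c & c / Expr )
c & ( c & c / Term )
c & ( c & c / Factor )
c & ( c & c / c )

[Expr [Term [Term [Factor c]] & [Factor ( [Expr [Term [Term [Factor c]] & [Factor c]] / [Expr [Term [Factor c]]]] )]]]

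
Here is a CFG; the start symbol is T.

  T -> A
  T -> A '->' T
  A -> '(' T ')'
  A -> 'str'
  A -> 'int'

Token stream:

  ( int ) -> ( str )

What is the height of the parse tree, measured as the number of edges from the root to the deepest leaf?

5

[T [A ( [T [A int]] )] -> [T [A ( [T [A str]] )]]]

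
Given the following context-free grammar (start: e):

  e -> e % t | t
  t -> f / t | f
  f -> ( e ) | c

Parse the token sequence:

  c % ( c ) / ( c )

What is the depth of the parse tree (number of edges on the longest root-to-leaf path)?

[e [e [t [f c]]] % [t [f ( [e [t [f c]]] )] / [t [f ( [e [t [f c]]] )]]]]

7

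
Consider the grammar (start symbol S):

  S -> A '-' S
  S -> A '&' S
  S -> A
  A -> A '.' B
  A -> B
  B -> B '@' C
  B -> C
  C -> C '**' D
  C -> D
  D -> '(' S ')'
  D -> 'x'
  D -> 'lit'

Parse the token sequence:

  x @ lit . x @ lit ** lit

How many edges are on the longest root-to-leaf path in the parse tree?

[S [A [A [B [B [C [D x]]] @ [C [D lit]]]] . [B [B [C [D x]]] @ [C [C [D lit]] ** [D lit]]]]]

7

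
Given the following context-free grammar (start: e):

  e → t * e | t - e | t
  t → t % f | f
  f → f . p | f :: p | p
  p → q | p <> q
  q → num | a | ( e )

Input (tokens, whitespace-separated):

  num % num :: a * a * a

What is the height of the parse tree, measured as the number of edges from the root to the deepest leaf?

7

[e [t [t [f [p [q num]]]] % [f [f [p [q num]]] :: [p [q a]]]] * [e [t [f [p [q a]]]] * [e [t [f [p [q a]]]]]]]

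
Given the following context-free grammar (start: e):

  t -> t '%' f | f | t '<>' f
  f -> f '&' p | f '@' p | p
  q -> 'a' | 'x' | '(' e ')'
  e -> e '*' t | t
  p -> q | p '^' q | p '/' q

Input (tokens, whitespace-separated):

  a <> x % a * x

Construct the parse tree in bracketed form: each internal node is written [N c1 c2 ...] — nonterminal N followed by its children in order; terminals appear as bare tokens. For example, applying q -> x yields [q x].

[e [e [t [t [t [f [p [q a]]]] <> [f [p [q x]]]] % [f [p [q a]]]]] * [t [f [p [q x]]]]]

e
e * t
t * t
t % f * t
t <> f % f * t
f <> f % f * t
p <> f % f * t
q <> f % f * t
a <> f % f * t
a <> p % f * t
a <> q % f * t
a <> x % f * t
a <> x % p * t
a <> x % q * t
a <> x % a * t
a <> x % a * f
a <> x % a * p
a <> x % a * q
a <> x % a * x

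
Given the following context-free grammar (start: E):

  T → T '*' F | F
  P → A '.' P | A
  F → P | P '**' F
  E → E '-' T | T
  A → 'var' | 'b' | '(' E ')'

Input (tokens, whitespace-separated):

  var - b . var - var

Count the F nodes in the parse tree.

[E [E [E [T [F [P [A var]]]]] - [T [F [P [A b] . [P [A var]]]]]] - [T [F [P [A var]]]]]

3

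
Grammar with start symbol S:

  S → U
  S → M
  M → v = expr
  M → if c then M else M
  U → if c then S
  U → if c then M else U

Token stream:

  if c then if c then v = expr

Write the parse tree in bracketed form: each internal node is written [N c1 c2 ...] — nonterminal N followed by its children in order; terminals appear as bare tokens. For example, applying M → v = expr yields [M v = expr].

S
U
if c then S
if c then U
if c then if c then S
if c then if c then M
if c then if c then v = expr

[S [U if c then [S [U if c then [S [M v = expr]]]]]]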